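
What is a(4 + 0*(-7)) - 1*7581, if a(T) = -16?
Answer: -7597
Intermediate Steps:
a(4 + 0*(-7)) - 1*7581 = -16 - 1*7581 = -16 - 7581 = -7597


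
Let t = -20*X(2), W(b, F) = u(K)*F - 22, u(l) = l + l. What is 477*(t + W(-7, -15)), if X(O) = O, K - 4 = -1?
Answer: -72504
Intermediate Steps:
K = 3 (K = 4 - 1 = 3)
u(l) = 2*l
W(b, F) = -22 + 6*F (W(b, F) = (2*3)*F - 22 = 6*F - 22 = -22 + 6*F)
t = -40 (t = -20*2 = -40)
477*(t + W(-7, -15)) = 477*(-40 + (-22 + 6*(-15))) = 477*(-40 + (-22 - 90)) = 477*(-40 - 112) = 477*(-152) = -72504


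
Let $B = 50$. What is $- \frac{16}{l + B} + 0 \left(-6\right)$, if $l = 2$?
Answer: $- \frac{4}{13} \approx -0.30769$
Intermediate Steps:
$- \frac{16}{l + B} + 0 \left(-6\right) = - \frac{16}{2 + 50} + 0 \left(-6\right) = - \frac{16}{52} + 0 = \left(-16\right) \frac{1}{52} + 0 = - \frac{4}{13} + 0 = - \frac{4}{13}$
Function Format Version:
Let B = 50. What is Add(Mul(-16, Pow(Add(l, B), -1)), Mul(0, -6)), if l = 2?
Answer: Rational(-4, 13) ≈ -0.30769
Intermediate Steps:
Add(Mul(-16, Pow(Add(l, B), -1)), Mul(0, -6)) = Add(Mul(-16, Pow(Add(2, 50), -1)), Mul(0, -6)) = Add(Mul(-16, Pow(52, -1)), 0) = Add(Mul(-16, Rational(1, 52)), 0) = Add(Rational(-4, 13), 0) = Rational(-4, 13)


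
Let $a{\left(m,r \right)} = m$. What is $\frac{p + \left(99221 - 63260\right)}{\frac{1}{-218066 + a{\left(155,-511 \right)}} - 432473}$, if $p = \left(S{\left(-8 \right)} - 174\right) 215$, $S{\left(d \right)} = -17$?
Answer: $\frac{69513609}{5890038994} \approx 0.011802$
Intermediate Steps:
$p = -41065$ ($p = \left(-17 - 174\right) 215 = \left(-191\right) 215 = -41065$)
$\frac{p + \left(99221 - 63260\right)}{\frac{1}{-218066 + a{\left(155,-511 \right)}} - 432473} = \frac{-41065 + \left(99221 - 63260\right)}{\frac{1}{-218066 + 155} - 432473} = \frac{-41065 + 35961}{\frac{1}{-217911} - 432473} = - \frac{5104}{- \frac{1}{217911} - 432473} = - \frac{5104}{- \frac{94240623904}{217911}} = \left(-5104\right) \left(- \frac{217911}{94240623904}\right) = \frac{69513609}{5890038994}$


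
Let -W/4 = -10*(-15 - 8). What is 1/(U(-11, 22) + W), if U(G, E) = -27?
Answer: -1/947 ≈ -0.0010560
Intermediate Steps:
W = -920 (W = -(-40)*(-15 - 8) = -(-40)*(-23) = -4*230 = -920)
1/(U(-11, 22) + W) = 1/(-27 - 920) = 1/(-947) = -1/947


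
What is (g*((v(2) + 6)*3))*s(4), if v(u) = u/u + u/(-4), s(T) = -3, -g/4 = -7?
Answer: -1638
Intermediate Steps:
g = 28 (g = -4*(-7) = 28)
v(u) = 1 - u/4 (v(u) = 1 + u*(-¼) = 1 - u/4)
(g*((v(2) + 6)*3))*s(4) = (28*(((1 - ¼*2) + 6)*3))*(-3) = (28*(((1 - ½) + 6)*3))*(-3) = (28*((½ + 6)*3))*(-3) = (28*((13/2)*3))*(-3) = (28*(39/2))*(-3) = 546*(-3) = -1638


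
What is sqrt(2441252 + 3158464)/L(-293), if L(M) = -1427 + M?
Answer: -sqrt(1399929)/860 ≈ -1.3758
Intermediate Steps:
sqrt(2441252 + 3158464)/L(-293) = sqrt(2441252 + 3158464)/(-1427 - 293) = sqrt(5599716)/(-1720) = (2*sqrt(1399929))*(-1/1720) = -sqrt(1399929)/860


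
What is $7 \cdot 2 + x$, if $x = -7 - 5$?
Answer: $2$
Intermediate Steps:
$x = -12$
$7 \cdot 2 + x = 7 \cdot 2 - 12 = 14 - 12 = 2$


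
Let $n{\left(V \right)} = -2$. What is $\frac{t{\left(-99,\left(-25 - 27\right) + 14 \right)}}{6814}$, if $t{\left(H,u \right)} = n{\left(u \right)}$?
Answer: $- \frac{1}{3407} \approx -0.00029351$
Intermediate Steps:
$t{\left(H,u \right)} = -2$
$\frac{t{\left(-99,\left(-25 - 27\right) + 14 \right)}}{6814} = - \frac{2}{6814} = \left(-2\right) \frac{1}{6814} = - \frac{1}{3407}$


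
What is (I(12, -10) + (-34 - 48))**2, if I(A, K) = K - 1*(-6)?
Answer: 7396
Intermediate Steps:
I(A, K) = 6 + K (I(A, K) = K + 6 = 6 + K)
(I(12, -10) + (-34 - 48))**2 = ((6 - 10) + (-34 - 48))**2 = (-4 - 82)**2 = (-86)**2 = 7396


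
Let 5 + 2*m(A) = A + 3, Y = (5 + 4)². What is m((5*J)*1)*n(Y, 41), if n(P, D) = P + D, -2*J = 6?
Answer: -1037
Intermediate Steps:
J = -3 (J = -½*6 = -3)
Y = 81 (Y = 9² = 81)
m(A) = -1 + A/2 (m(A) = -5/2 + (A + 3)/2 = -5/2 + (3 + A)/2 = -5/2 + (3/2 + A/2) = -1 + A/2)
n(P, D) = D + P
m((5*J)*1)*n(Y, 41) = (-1 + ((5*(-3))*1)/2)*(41 + 81) = (-1 + (-15*1)/2)*122 = (-1 + (½)*(-15))*122 = (-1 - 15/2)*122 = -17/2*122 = -1037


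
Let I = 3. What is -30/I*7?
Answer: -70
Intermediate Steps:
-30/I*7 = -30/3*7 = -3*10/3*7 = -10*7 = -70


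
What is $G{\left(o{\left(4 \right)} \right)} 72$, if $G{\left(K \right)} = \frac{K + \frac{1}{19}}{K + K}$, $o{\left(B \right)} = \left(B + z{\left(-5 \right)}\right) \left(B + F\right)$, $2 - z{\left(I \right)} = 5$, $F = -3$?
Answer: $\frac{720}{19} \approx 37.895$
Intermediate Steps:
$z{\left(I \right)} = -3$ ($z{\left(I \right)} = 2 - 5 = -3$)
$o{\left(B \right)} = \left(-3 + B\right)^{2}$ ($o{\left(B \right)} = \left(B - 3\right) \left(B - 3\right) = \left(-3 + B\right) \left(-3 + B\right) = \left(-3 + B\right)^{2}$)
$G{\left(K \right)} = \frac{\frac{1}{19} + K}{2 K}$ ($G{\left(K \right)} = \frac{K + \frac{1}{19}}{2 K} = \left(\frac{1}{19} + K\right) \frac{1}{2 K} = \frac{\frac{1}{19} + K}{2 K}$)
$G{\left(o{\left(4 \right)} \right)} 72 = \frac{1 + 19 \left(9 + 4^{2} - 24\right)}{38 \left(9 + 4^{2} - 24\right)} 72 = \frac{1 + 19 \left(9 + 16 - 24\right)}{38 \left(9 + 16 - 24\right)} 72 = \frac{1 + 19 \cdot 1}{38 \cdot 1} \cdot 72 = \frac{1}{38} \cdot 1 \left(1 + 19\right) 72 = \frac{1}{38} \cdot 1 \cdot 20 \cdot 72 = \frac{10}{19} \cdot 72 = \frac{720}{19}$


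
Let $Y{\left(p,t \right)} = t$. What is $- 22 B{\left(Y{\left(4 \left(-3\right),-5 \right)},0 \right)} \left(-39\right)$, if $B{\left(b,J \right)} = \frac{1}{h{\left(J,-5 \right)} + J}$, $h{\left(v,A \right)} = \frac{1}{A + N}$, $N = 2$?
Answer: $-2574$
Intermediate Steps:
$h{\left(v,A \right)} = \frac{1}{2 + A}$ ($h{\left(v,A \right)} = \frac{1}{A + 2} = \frac{1}{2 + A}$)
$B{\left(b,J \right)} = \frac{1}{- \frac{1}{3} + J}$ ($B{\left(b,J \right)} = \frac{1}{\frac{1}{2 - 5} + J} = \frac{1}{\frac{1}{-3} + J} = \frac{1}{- \frac{1}{3} + J}$)
$- 22 B{\left(Y{\left(4 \left(-3\right),-5 \right)},0 \right)} \left(-39\right) = - 22 \frac{3}{-1 + 3 \cdot 0} \left(-39\right) = - 22 \frac{3}{-1 + 0} \left(-39\right) = - 22 \frac{3}{-1} \left(-39\right) = - 22 \cdot 3 \left(-1\right) \left(-39\right) = \left(-22\right) \left(-3\right) \left(-39\right) = 66 \left(-39\right) = -2574$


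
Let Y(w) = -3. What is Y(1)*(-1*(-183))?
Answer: -549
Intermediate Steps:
Y(1)*(-1*(-183)) = -(-3)*(-183) = -3*183 = -549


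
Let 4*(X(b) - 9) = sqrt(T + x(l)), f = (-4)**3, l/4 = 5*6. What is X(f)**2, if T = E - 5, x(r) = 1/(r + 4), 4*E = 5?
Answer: (558 + I*sqrt(899))**2/3844 ≈ 80.766 + 8.7048*I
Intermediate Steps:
E = 5/4 (E = (1/4)*5 = 5/4 ≈ 1.2500)
l = 120 (l = 4*(5*6) = 4*30 = 120)
f = -64
x(r) = 1/(4 + r)
T = -15/4 (T = 5/4 - 5 = -15/4 ≈ -3.7500)
X(b) = 9 + I*sqrt(899)/62 (X(b) = 9 + sqrt(-15/4 + 1/(4 + 120))/4 = 9 + sqrt(-15/4 + 1/124)/4 = 9 + sqrt(-116/31)/4 = 9 + (2*I*sqrt(899)/31)/4 = 9 + I*sqrt(899)/62)
X(f)**2 = (9 + I*sqrt(899)/62)**2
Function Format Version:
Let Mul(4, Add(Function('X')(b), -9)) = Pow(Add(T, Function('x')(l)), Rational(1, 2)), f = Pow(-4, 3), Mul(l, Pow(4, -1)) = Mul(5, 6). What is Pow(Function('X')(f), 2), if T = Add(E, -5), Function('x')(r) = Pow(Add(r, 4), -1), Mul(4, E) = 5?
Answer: Mul(Rational(1, 3844), Pow(Add(558, Mul(I, Pow(899, Rational(1, 2)))), 2)) ≈ Add(80.766, Mul(8.7048, I))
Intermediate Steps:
E = Rational(5, 4) (E = Mul(Rational(1, 4), 5) = Rational(5, 4) ≈ 1.2500)
l = 120 (l = Mul(4, Mul(5, 6)) = Mul(4, 30) = 120)
f = -64
Function('x')(r) = Pow(Add(4, r), -1)
T = Rational(-15, 4) (T = Add(Rational(5, 4), -5) = Rational(-15, 4) ≈ -3.7500)
Function('X')(b) = Add(9, Mul(Rational(1, 62), I, Pow(899, Rational(1, 2)))) (Function('X')(b) = Add(9, Mul(Rational(1, 4), Pow(Add(Rational(-15, 4), Pow(Add(4, 120), -1)), Rational(1, 2)))) = Add(9, Mul(Rational(1, 4), Pow(Add(Rational(-15, 4), Pow(124, -1)), Rational(1, 2)))) = Add(9, Mul(Rational(1, 4), Pow(Add(Rational(-15, 4), Rational(1, 124)), Rational(1, 2)))) = Add(9, Mul(Rational(1, 4), Pow(Rational(-116, 31), Rational(1, 2)))) = Add(9, Mul(Rational(1, 4), Mul(Rational(2, 31), I, Pow(899, Rational(1, 2))))) = Add(9, Mul(Rational(1, 62), I, Pow(899, Rational(1, 2)))))
Pow(Function('X')(f), 2) = Pow(Add(9, Mul(Rational(1, 62), I, Pow(899, Rational(1, 2)))), 2)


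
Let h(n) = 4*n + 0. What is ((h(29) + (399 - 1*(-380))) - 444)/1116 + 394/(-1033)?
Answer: 26179/1152828 ≈ 0.022709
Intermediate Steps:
h(n) = 4*n
((h(29) + (399 - 1*(-380))) - 444)/1116 + 394/(-1033) = ((4*29 + (399 - 1*(-380))) - 444)/1116 + 394/(-1033) = ((116 + (399 + 380)) - 444)*(1/1116) + 394*(-1/1033) = ((116 + 779) - 444)*(1/1116) - 394/1033 = (895 - 444)*(1/1116) - 394/1033 = 451*(1/1116) - 394/1033 = 451/1116 - 394/1033 = 26179/1152828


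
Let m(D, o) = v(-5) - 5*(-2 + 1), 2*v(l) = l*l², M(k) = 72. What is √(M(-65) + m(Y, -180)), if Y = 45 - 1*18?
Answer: √58/2 ≈ 3.8079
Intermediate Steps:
Y = 27 (Y = 45 - 18 = 27)
v(l) = l³/2 (v(l) = (l*l²)/2 = l³/2)
m(D, o) = -115/2 (m(D, o) = (½)*(-5)³ - 5*(-2 + 1) = (½)*(-125) - 5*(-1) = -125/2 + 5 = -115/2)
√(M(-65) + m(Y, -180)) = √(72 - 115/2) = √(29/2) = √58/2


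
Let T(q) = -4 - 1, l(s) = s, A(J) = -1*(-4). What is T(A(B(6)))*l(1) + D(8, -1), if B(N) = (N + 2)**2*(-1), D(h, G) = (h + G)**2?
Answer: 44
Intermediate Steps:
D(h, G) = (G + h)**2
B(N) = -(2 + N)**2 (B(N) = (2 + N)**2*(-1) = -(2 + N)**2)
A(J) = 4
T(q) = -5
T(A(B(6)))*l(1) + D(8, -1) = -5*1 + (-1 + 8)**2 = -5 + 7**2 = -5 + 49 = 44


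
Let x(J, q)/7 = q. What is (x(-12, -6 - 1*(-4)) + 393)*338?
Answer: 128102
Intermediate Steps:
x(J, q) = 7*q
(x(-12, -6 - 1*(-4)) + 393)*338 = (7*(-6 - 1*(-4)) + 393)*338 = (7*(-6 + 4) + 393)*338 = (7*(-2) + 393)*338 = (-14 + 393)*338 = 379*338 = 128102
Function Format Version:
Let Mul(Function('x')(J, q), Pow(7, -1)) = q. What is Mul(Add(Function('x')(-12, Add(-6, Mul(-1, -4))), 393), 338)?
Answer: 128102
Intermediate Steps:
Function('x')(J, q) = Mul(7, q)
Mul(Add(Function('x')(-12, Add(-6, Mul(-1, -4))), 393), 338) = Mul(Add(Mul(7, Add(-6, Mul(-1, -4))), 393), 338) = Mul(Add(Mul(7, Add(-6, 4)), 393), 338) = Mul(Add(Mul(7, -2), 393), 338) = Mul(Add(-14, 393), 338) = Mul(379, 338) = 128102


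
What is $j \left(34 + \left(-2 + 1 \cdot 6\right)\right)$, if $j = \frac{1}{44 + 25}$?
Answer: $\frac{38}{69} \approx 0.55072$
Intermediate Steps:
$j = \frac{1}{69} \approx 0.014493$
$j \left(34 + \left(-2 + 1 \cdot 6\right)\right) = \frac{34 + \left(-2 + 1 \cdot 6\right)}{69} = \frac{34 + \left(-2 + 6\right)}{69} = \frac{34 + 4}{69} = \frac{1}{69} \cdot 38 = \frac{38}{69}$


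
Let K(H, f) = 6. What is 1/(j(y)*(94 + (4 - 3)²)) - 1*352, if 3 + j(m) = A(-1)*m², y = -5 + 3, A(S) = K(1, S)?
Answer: -702239/1995 ≈ -352.00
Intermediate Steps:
A(S) = 6
y = -2
j(m) = -3 + 6*m²
1/(j(y)*(94 + (4 - 3)²)) - 1*352 = 1/((-3 + 6*(-2)²)*(94 + (4 - 3)²)) - 1*352 = 1/((-3 + 6*4)*(94 + 1²)) - 352 = 1/((-3 + 24)*(94 + 1)) - 352 = 1/(21*95) - 352 = 1/1995 - 352 = -702239/1995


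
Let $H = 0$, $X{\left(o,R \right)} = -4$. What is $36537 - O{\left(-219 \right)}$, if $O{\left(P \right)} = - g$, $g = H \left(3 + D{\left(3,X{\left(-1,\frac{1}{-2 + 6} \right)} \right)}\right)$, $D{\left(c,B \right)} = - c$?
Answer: $36537$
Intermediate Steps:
$g = 0$ ($g = 0 \left(3 - 3\right) = 0 \cdot 0 = 0$)
$O{\left(P \right)} = 0$ ($O{\left(P \right)} = \left(-1\right) 0 = 0$)
$36537 - O{\left(-219 \right)} = 36537 - 0 = 36537 + 0 = 36537$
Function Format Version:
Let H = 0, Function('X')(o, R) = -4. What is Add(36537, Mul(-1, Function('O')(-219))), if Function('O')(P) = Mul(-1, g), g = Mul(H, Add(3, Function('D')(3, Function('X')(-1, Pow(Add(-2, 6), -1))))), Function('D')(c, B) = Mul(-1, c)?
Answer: 36537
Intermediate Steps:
g = 0 (g = Mul(0, Add(3, Mul(-1, 3))) = Mul(0, Add(3, -3)) = Mul(0, 0) = 0)
Function('O')(P) = 0 (Function('O')(P) = Mul(-1, 0) = 0)
Add(36537, Mul(-1, Function('O')(-219))) = Add(36537, Mul(-1, 0)) = Add(36537, 0) = 36537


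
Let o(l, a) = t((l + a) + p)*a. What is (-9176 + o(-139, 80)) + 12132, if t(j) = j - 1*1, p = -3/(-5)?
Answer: -1796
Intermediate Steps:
p = 3/5 (p = -3*(-1/5) = 3/5 ≈ 0.60000)
t(j) = -1 + j (t(j) = j - 1 = -1 + j)
o(l, a) = a*(-2/5 + a + l) (o(l, a) = (-1 + ((l + a) + 3/5))*a = (-1 + ((a + l) + 3/5))*a = (-1 + (3/5 + a + l))*a = (-2/5 + a + l)*a = a*(-2/5 + a + l))
(-9176 + o(-139, 80)) + 12132 = (-9176 + (1/5)*80*(-2 + 5*80 + 5*(-139))) + 12132 = (-9176 + (1/5)*80*(-2 + 400 - 695)) + 12132 = (-9176 + (1/5)*80*(-297)) + 12132 = (-9176 - 4752) + 12132 = -13928 + 12132 = -1796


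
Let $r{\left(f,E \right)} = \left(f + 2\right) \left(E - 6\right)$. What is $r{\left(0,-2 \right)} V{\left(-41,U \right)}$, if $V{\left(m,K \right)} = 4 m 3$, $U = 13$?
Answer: $7872$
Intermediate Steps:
$r{\left(f,E \right)} = \left(-6 + E\right) \left(2 + f\right)$ ($r{\left(f,E \right)} = \left(2 + f\right) \left(-6 + E\right) = \left(-6 + E\right) \left(2 + f\right)$)
$V{\left(m,K \right)} = 12 m$
$r{\left(0,-2 \right)} V{\left(-41,U \right)} = \left(-12 - 0 + 2 \left(-2\right) - 0\right) 12 \left(-41\right) = \left(-12 + 0 - 4 + 0\right) \left(-492\right) = \left(-16\right) \left(-492\right) = 7872$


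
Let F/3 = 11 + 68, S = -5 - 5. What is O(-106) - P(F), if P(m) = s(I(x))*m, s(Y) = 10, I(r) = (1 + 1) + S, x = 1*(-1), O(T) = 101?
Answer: -2269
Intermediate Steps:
S = -10
F = 237 (F = 3*(11 + 68) = 3*79 = 237)
x = -1
I(r) = -8 (I(r) = (1 + 1) - 10 = 2 - 10 = -8)
P(m) = 10*m
O(-106) - P(F) = 101 - 10*237 = 101 - 1*2370 = 101 - 2370 = -2269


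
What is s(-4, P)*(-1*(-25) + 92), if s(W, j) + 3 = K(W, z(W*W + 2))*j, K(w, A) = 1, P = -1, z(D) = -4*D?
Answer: -468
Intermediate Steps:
s(W, j) = -3 + j (s(W, j) = -3 + 1*j = -3 + j)
s(-4, P)*(-1*(-25) + 92) = (-3 - 1)*(-1*(-25) + 92) = -4*(25 + 92) = -4*117 = -468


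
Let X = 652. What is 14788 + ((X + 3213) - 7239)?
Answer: 11414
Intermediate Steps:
14788 + ((X + 3213) - 7239) = 14788 + ((652 + 3213) - 7239) = 14788 + (3865 - 7239) = 14788 - 3374 = 11414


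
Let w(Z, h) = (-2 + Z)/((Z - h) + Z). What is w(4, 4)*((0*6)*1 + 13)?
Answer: 13/2 ≈ 6.5000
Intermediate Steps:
w(Z, h) = (-2 + Z)/(-h + 2*Z)
w(4, 4)*((0*6)*1 + 13) = ((-2 + 4)/(-1*4 + 2*4))*((0*6)*1 + 13) = (2/(-4 + 8))*(0*1 + 13) = (2/4)*(0 + 13) = ((¼)*2)*13 = (½)*13 = 13/2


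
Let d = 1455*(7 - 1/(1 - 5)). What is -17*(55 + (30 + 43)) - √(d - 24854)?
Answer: -2176 - I*√57221/2 ≈ -2176.0 - 119.6*I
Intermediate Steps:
d = 42195/4 (d = 1455*(7 - 1/(-4)) = 1455*(7 - 1*(-¼)) = 1455*(7 + ¼) = 1455*(29/4) = 42195/4 ≈ 10549.)
-17*(55 + (30 + 43)) - √(d - 24854) = -17*(55 + (30 + 43)) - √(42195/4 - 24854) = -17*(55 + 73) - √(-57221/4) = -17*128 - I*√57221/2 = -2176 - I*√57221/2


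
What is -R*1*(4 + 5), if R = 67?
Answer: -603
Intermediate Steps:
-R*1*(4 + 5) = -67*1*(4 + 5) = -67*1*9 = -67*9 = -1*603 = -603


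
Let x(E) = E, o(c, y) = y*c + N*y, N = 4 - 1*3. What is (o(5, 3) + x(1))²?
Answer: 361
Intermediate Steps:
N = 1 (N = 4 - 3 = 1)
o(c, y) = y + c*y (o(c, y) = y*c + 1*y = c*y + y = y + c*y)
(o(5, 3) + x(1))² = (3*(1 + 5) + 1)² = (3*6 + 1)² = (18 + 1)² = 19² = 361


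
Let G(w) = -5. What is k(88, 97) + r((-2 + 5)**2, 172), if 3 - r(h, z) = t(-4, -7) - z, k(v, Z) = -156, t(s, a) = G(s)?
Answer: 24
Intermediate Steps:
t(s, a) = -5
r(h, z) = 8 + z (r(h, z) = 3 - (-5 - z) = 3 + (5 + z) = 8 + z)
k(88, 97) + r((-2 + 5)**2, 172) = -156 + (8 + 172) = -156 + 180 = 24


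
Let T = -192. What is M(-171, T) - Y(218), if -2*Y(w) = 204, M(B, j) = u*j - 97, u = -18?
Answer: 3461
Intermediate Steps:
M(B, j) = -97 - 18*j (M(B, j) = -18*j - 97 = -97 - 18*j)
Y(w) = -102 (Y(w) = -1/2*204 = -102)
M(-171, T) - Y(218) = (-97 - 18*(-192)) - 1*(-102) = (-97 + 3456) + 102 = 3359 + 102 = 3461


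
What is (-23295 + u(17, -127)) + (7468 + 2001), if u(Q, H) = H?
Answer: -13953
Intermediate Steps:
(-23295 + u(17, -127)) + (7468 + 2001) = (-23295 - 127) + (7468 + 2001) = -23422 + 9469 = -13953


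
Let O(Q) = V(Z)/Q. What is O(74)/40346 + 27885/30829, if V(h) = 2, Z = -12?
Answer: 41626814599/46021592858 ≈ 0.90451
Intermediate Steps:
O(Q) = 2/Q
O(74)/40346 + 27885/30829 = (2/74)/40346 + 27885/30829 = (2*(1/74))*(1/40346) + 27885*(1/30829) = (1/37)*(1/40346) + 27885/30829 = 1/1492802 + 27885/30829 = 41626814599/46021592858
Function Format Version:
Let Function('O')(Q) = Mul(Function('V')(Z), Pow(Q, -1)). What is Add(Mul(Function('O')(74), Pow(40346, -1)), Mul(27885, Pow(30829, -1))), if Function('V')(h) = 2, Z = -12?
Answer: Rational(41626814599, 46021592858) ≈ 0.90451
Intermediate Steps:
Function('O')(Q) = Mul(2, Pow(Q, -1))
Add(Mul(Function('O')(74), Pow(40346, -1)), Mul(27885, Pow(30829, -1))) = Add(Mul(Mul(2, Pow(74, -1)), Pow(40346, -1)), Mul(27885, Pow(30829, -1))) = Add(Mul(Mul(2, Rational(1, 74)), Rational(1, 40346)), Mul(27885, Rational(1, 30829))) = Add(Mul(Rational(1, 37), Rational(1, 40346)), Rational(27885, 30829)) = Add(Rational(1, 1492802), Rational(27885, 30829)) = Rational(41626814599, 46021592858)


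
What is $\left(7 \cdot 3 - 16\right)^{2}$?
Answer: $25$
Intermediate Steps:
$\left(7 \cdot 3 - 16\right)^{2} = \left(21 - 16\right)^{2} = 5^{2} = 25$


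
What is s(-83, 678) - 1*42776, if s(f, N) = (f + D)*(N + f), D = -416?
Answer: -339681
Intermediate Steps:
s(f, N) = (-416 + f)*(N + f) (s(f, N) = (f - 416)*(N + f) = (-416 + f)*(N + f))
s(-83, 678) - 1*42776 = ((-83)**2 - 416*678 - 416*(-83) + 678*(-83)) - 1*42776 = (6889 - 282048 + 34528 - 56274) - 42776 = -296905 - 42776 = -339681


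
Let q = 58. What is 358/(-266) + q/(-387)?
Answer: -76987/51471 ≈ -1.4957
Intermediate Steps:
358/(-266) + q/(-387) = 358/(-266) + 58/(-387) = 358*(-1/266) + 58*(-1/387) = -179/133 - 58/387 = -76987/51471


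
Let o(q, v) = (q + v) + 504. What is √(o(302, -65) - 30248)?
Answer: I*√29507 ≈ 171.78*I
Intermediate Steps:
o(q, v) = 504 + q + v
√(o(302, -65) - 30248) = √((504 + 302 - 65) - 30248) = √(741 - 30248) = √(-29507) = I*√29507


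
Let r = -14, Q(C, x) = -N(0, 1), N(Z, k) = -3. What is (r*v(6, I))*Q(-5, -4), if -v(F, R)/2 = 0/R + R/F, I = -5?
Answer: -70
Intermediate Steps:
Q(C, x) = 3 (Q(C, x) = -1*(-3) = 3)
v(F, R) = -2*R/F (v(F, R) = -2*(0/R + R/F) = -2*(0 + R/F) = -2*R/F)
(r*v(6, I))*Q(-5, -4) = -(-28)*(-5)/6*3 = -14*5/3*3 = -70/3*3 = -70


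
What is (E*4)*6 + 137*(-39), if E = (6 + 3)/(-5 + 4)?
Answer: -5559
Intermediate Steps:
E = -9 (E = 9/(-1) = 9*(-1) = -9)
(E*4)*6 + 137*(-39) = -9*4*6 + 137*(-39) = -36*6 - 5343 = -216 - 5343 = -5559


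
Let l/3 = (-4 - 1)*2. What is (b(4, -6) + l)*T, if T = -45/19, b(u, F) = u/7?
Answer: 9270/133 ≈ 69.699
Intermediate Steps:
b(u, F) = u/7 (b(u, F) = u*(⅐) = u/7)
T = -45/19 (T = -45*1/19 = -45/19 ≈ -2.3684)
l = -30 (l = 3*((-4 - 1)*2) = 3*(-5*2) = 3*(-10) = -30)
(b(4, -6) + l)*T = ((⅐)*4 - 30)*(-45/19) = (4/7 - 30)*(-45/19) = -206/7*(-45/19) = 9270/133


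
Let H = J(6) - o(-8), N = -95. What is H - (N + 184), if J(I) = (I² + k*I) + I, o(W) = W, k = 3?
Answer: -21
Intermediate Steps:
J(I) = I² + 4*I (J(I) = (I² + 3*I) + I = I² + 4*I)
H = 68 (H = 6*(4 + 6) - 1*(-8) = 6*10 + 8 = 60 + 8 = 68)
H - (N + 184) = 68 - (-95 + 184) = 68 - 1*89 = 68 - 89 = -21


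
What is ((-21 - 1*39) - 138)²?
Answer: 39204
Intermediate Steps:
((-21 - 1*39) - 138)² = ((-21 - 39) - 138)² = (-60 - 138)² = (-198)² = 39204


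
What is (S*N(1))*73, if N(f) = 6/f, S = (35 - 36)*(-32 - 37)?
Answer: 30222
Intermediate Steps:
S = 69 (S = -1*(-69) = 69)
(S*N(1))*73 = (69*(6/1))*73 = (69*(6*1))*73 = (69*6)*73 = 414*73 = 30222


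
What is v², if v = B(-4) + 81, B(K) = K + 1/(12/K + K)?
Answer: 289444/49 ≈ 5907.0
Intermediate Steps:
B(K) = K + 1/(K + 12/K)
v = 538/7 (v = -4*(13 + (-4)²)/(12 + (-4)²) + 81 = -4*(13 + 16)/(12 + 16) + 81 = -4*29/28 + 81 = -4*1/28*29 + 81 = -29/7 + 81 = 538/7 ≈ 76.857)
v² = (538/7)² = 289444/49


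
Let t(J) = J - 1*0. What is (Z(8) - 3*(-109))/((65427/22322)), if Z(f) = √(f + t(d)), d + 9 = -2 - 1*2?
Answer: 2433098/21809 + 22322*I*√5/65427 ≈ 111.56 + 0.76289*I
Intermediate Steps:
d = -13 (d = -9 + (-2 - 1*2) = -9 + (-2 - 2) = -9 - 4 = -13)
t(J) = J (t(J) = J + 0 = J)
Z(f) = √(-13 + f) (Z(f) = √(f - 13) = √(-13 + f))
(Z(8) - 3*(-109))/((65427/22322)) = (√(-13 + 8) - 3*(-109))/((65427/22322)) = (√(-5) + 327)/((65427*(1/22322))) = (I*√5 + 327)/(65427/22322) = (327 + I*√5)*(22322/65427) = 2433098/21809 + 22322*I*√5/65427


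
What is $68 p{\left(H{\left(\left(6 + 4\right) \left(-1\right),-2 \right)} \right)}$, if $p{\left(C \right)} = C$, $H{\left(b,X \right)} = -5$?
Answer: $-340$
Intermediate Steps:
$68 p{\left(H{\left(\left(6 + 4\right) \left(-1\right),-2 \right)} \right)} = 68 \left(-5\right) = -340$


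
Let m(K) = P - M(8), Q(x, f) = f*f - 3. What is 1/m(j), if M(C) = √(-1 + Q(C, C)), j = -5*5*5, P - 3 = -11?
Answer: -2 + √15/2 ≈ -0.063508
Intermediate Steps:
P = -8 (P = 3 - 11 = -8)
Q(x, f) = -3 + f² (Q(x, f) = f² - 3 = -3 + f²)
j = -125 (j = -25*5 = -125)
M(C) = √(-4 + C²) (M(C) = √(-1 + (-3 + C²)) = √(-4 + C²))
m(K) = -8 - 2*√15 (m(K) = -8 - √(-4 + 8²) = -8 - √(-4 + 64) = -8 - √60 = -8 - 2*√15)
1/m(j) = 1/(-8 - 2*√15)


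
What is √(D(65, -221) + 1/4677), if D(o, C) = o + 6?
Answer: 2*√388270509/4677 ≈ 8.4262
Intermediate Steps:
D(o, C) = 6 + o
√(D(65, -221) + 1/4677) = √((6 + 65) + 1/4677) = √(71 + 1/4677) = √(332068/4677) = 2*√388270509/4677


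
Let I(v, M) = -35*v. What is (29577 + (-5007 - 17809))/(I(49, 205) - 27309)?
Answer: -6761/29024 ≈ -0.23295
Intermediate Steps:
(29577 + (-5007 - 17809))/(I(49, 205) - 27309) = (29577 + (-5007 - 17809))/(-35*49 - 27309) = (29577 - 22816)/(-1715 - 27309) = 6761/(-29024) = 6761*(-1/29024) = -6761/29024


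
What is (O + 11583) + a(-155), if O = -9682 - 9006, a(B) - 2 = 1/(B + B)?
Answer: -2201931/310 ≈ -7103.0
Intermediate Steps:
a(B) = 2 + 1/(2*B) (a(B) = 2 + 1/(B + B) = 2 + 1/(2*B))
O = -18688
(O + 11583) + a(-155) = (-18688 + 11583) + (2 + (1/2)/(-155)) = -7105 + (2 + (1/2)*(-1/155)) = -7105 + (2 - 1/310) = -7105 + 619/310 = -2201931/310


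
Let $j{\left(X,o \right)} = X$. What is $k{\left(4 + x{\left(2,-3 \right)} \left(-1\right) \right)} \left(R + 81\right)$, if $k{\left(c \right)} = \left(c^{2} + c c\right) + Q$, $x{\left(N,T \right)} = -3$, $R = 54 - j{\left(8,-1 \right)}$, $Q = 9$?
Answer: $13589$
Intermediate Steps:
$R = 46$ ($R = 54 - 8 = 46$)
$k{\left(c \right)} = 9 + 2 c^{2}$ ($k{\left(c \right)} = \left(c^{2} + c c\right) + 9 = \left(c^{2} + c^{2}\right) + 9 = 2 c^{2} + 9 = 9 + 2 c^{2}$)
$k{\left(4 + x{\left(2,-3 \right)} \left(-1\right) \right)} \left(R + 81\right) = \left(9 + 2 \left(4 - -3\right)^{2}\right) \left(46 + 81\right) = \left(9 + 2 \left(4 + 3\right)^{2}\right) 127 = \left(9 + 2 \cdot 7^{2}\right) 127 = \left(9 + 2 \cdot 49\right) 127 = \left(9 + 98\right) 127 = 107 \cdot 127 = 13589$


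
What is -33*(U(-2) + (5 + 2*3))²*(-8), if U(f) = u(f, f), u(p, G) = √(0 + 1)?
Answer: 38016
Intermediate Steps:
u(p, G) = 1 (u(p, G) = √1 = 1)
U(f) = 1
-33*(U(-2) + (5 + 2*3))²*(-8) = -33*(1 + (5 + 2*3))²*(-8) = -33*(1 + (5 + 6))²*(-8) = -33*(1 + 11)²*(-8) = -33*12²*(-8) = -33*144*(-8) = -4752*(-8) = 38016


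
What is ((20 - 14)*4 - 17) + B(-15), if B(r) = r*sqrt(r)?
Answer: 7 - 15*I*sqrt(15) ≈ 7.0 - 58.095*I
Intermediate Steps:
B(r) = r**(3/2)
((20 - 14)*4 - 17) + B(-15) = ((20 - 14)*4 - 17) + (-15)**(3/2) = (6*4 - 17) - 15*I*sqrt(15) = (24 - 17) - 15*I*sqrt(15) = 7 - 15*I*sqrt(15)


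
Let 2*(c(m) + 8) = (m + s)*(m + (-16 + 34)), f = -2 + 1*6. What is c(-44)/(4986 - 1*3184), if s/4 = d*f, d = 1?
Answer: 178/901 ≈ 0.19756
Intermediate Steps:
f = 4 (f = -2 + 6 = 4)
s = 16 (s = 4*(1*4) = 4*4 = 16)
c(m) = -8 + (16 + m)*(18 + m)/2 (c(m) = -8 + ((m + 16)*(m + (-16 + 34)))/2 = -8 + ((16 + m)*(m + 18))/2 = -8 + ((16 + m)*(18 + m))/2 = -8 + (16 + m)*(18 + m)/2)
c(-44)/(4986 - 1*3184) = (136 + (½)*(-44)² + 17*(-44))/(4986 - 1*3184) = (136 + (½)*1936 - 748)/(4986 - 3184) = (136 + 968 - 748)/1802 = 356*(1/1802) = 178/901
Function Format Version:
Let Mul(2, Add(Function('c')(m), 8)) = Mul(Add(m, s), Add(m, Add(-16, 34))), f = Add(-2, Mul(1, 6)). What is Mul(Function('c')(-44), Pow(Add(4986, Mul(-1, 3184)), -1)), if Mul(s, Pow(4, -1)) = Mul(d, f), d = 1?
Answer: Rational(178, 901) ≈ 0.19756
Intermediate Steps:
f = 4 (f = Add(-2, 6) = 4)
s = 16 (s = Mul(4, Mul(1, 4)) = Mul(4, 4) = 16)
Function('c')(m) = Add(-8, Mul(Rational(1, 2), Add(16, m), Add(18, m))) (Function('c')(m) = Add(-8, Mul(Rational(1, 2), Mul(Add(m, 16), Add(m, Add(-16, 34))))) = Add(-8, Mul(Rational(1, 2), Mul(Add(16, m), Add(m, 18)))) = Add(-8, Mul(Rational(1, 2), Mul(Add(16, m), Add(18, m)))) = Add(-8, Mul(Rational(1, 2), Add(16, m), Add(18, m))))
Mul(Function('c')(-44), Pow(Add(4986, Mul(-1, 3184)), -1)) = Mul(Add(136, Mul(Rational(1, 2), Pow(-44, 2)), Mul(17, -44)), Pow(Add(4986, Mul(-1, 3184)), -1)) = Mul(Add(136, Mul(Rational(1, 2), 1936), -748), Pow(Add(4986, -3184), -1)) = Mul(Add(136, 968, -748), Pow(1802, -1)) = Mul(356, Rational(1, 1802)) = Rational(178, 901)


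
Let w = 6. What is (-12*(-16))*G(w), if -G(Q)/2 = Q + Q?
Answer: -4608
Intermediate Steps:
G(Q) = -4*Q (G(Q) = -2*(Q + Q) = -4*Q)
(-12*(-16))*G(w) = (-12*(-16))*(-4*6) = 192*(-24) = -4608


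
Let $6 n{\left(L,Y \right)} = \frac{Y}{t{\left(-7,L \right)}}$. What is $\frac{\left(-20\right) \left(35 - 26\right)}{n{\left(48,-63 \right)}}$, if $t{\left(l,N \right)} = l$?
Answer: $-120$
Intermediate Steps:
$n{\left(L,Y \right)} = - \frac{Y}{42}$ ($n{\left(L,Y \right)} = \frac{Y \frac{1}{-7}}{6} = \frac{Y \left(- \frac{1}{7}\right)}{6} = \frac{\left(- \frac{1}{7}\right) Y}{6} = - \frac{Y}{42}$)
$\frac{\left(-20\right) \left(35 - 26\right)}{n{\left(48,-63 \right)}} = \frac{\left(-20\right) \left(35 - 26\right)}{\left(- \frac{1}{42}\right) \left(-63\right)} = \frac{\left(-20\right) 9}{\frac{3}{2}} = \left(-180\right) \frac{2}{3} = -120$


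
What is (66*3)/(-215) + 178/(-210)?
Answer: -1597/903 ≈ -1.7685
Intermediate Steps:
(66*3)/(-215) + 178/(-210) = 198*(-1/215) + 178*(-1/210) = -198/215 - 89/105 = -1597/903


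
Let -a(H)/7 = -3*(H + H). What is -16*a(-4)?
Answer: 2688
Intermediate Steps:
a(H) = 42*H (a(H) = -(-21)*(H + H) = -(-21)*2*H = -(-42)*H = 42*H)
-16*a(-4) = -672*(-4) = -16*(-168) = 2688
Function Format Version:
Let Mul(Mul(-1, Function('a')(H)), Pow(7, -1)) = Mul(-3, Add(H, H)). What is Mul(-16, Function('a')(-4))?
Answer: 2688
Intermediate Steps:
Function('a')(H) = Mul(42, H) (Function('a')(H) = Mul(-7, Mul(-3, Add(H, H))) = Mul(-7, Mul(-3, Mul(2, H))) = Mul(-7, Mul(-6, H)) = Mul(42, H))
Mul(-16, Function('a')(-4)) = Mul(-16, Mul(42, -4)) = Mul(-16, -168) = 2688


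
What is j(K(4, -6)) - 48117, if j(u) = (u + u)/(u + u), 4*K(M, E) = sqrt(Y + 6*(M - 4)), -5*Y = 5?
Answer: -48116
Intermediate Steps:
Y = -1 (Y = -1/5*5 = -1)
K(M, E) = sqrt(-25 + 6*M)/4 (K(M, E) = sqrt(-1 + 6*(M - 4))/4 = sqrt(-1 + 6*(-4 + M))/4 = sqrt(-1 + (-24 + 6*M))/4 = sqrt(-25 + 6*M)/4)
j(u) = 1 (j(u) = (2*u)/((2*u)) = (2*u)*(1/(2*u)) = 1)
j(K(4, -6)) - 48117 = 1 - 48117 = -48116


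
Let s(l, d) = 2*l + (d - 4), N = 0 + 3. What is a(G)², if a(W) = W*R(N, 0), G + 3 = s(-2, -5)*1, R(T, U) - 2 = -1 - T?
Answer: 1024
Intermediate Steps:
N = 3
R(T, U) = 1 - T (R(T, U) = 2 + (-1 - T) = 1 - T)
s(l, d) = -4 + d + 2*l (s(l, d) = 2*l + (-4 + d) = -4 + d + 2*l)
G = -16 (G = -3 + (-4 - 5 + 2*(-2))*1 = -3 + (-4 - 5 - 4)*1 = -3 - 13*1 = -3 - 13 = -16)
a(W) = -2*W (a(W) = W*(1 - 1*3) = W*(1 - 3) = W*(-2) = -2*W)
a(G)² = (-2*(-16))² = 32² = 1024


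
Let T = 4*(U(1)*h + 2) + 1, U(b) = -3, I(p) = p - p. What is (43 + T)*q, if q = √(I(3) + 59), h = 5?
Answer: -8*√59 ≈ -61.449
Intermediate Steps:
I(p) = 0
q = √59 (q = √(0 + 59) = √59 ≈ 7.6811)
T = -51 (T = 4*(-3*5 + 2) + 1 = 4*(-15 + 2) + 1 = 4*(-13) + 1 = -52 + 1 = -51)
(43 + T)*q = (43 - 51)*√59 = -8*√59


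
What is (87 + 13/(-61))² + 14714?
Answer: 82777230/3721 ≈ 22246.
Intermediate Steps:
(87 + 13/(-61))² + 14714 = (87 + 13*(-1/61))² + 14714 = (87 - 13/61)² + 14714 = (5294/61)² + 14714 = 28026436/3721 + 14714 = 82777230/3721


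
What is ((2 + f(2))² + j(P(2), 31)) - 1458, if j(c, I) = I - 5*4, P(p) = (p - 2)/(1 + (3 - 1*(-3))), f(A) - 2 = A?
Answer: -1411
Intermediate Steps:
f(A) = 2 + A
P(p) = -2/7 + p/7 (P(p) = (-2 + p)/(1 + (3 + 3)) = (-2 + p)/(1 + 6) = (-2 + p)/7 = (-2 + p)*(⅐) = -2/7 + p/7)
j(c, I) = -20 + I (j(c, I) = I - 20 = -20 + I)
((2 + f(2))² + j(P(2), 31)) - 1458 = ((2 + (2 + 2))² + (-20 + 31)) - 1458 = ((2 + 4)² + 11) - 1458 = (6² + 11) - 1458 = (36 + 11) - 1458 = 47 - 1458 = -1411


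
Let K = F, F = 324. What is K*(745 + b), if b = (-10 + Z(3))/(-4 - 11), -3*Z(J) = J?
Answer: 1208088/5 ≈ 2.4162e+5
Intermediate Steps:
K = 324
Z(J) = -J/3
b = 11/15 (b = (-10 - 1/3*3)/(-4 - 11) = (-10 - 1)/(-15) = -1/15*(-11) = 11/15 ≈ 0.73333)
K*(745 + b) = 324*(745 + 11/15) = 324*(11186/15) = 1208088/5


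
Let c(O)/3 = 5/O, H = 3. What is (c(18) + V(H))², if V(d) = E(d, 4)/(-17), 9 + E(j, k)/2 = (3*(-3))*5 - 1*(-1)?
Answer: 519841/10404 ≈ 49.966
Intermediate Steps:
E(j, k) = -106 (E(j, k) = -18 + 2*((3*(-3))*5 - 1*(-1)) = -18 + 2*(-9*5 + 1) = -18 + 2*(-45 + 1) = -18 + 2*(-44) = -18 - 88 = -106)
c(O) = 15/O (c(O) = 3*(5/O) = 15/O)
V(d) = 106/17 (V(d) = -106/(-17) = -106*(-1/17) = 106/17)
(c(18) + V(H))² = (15/18 + 106/17)² = (15*(1/18) + 106/17)² = (⅚ + 106/17)² = (721/102)² = 519841/10404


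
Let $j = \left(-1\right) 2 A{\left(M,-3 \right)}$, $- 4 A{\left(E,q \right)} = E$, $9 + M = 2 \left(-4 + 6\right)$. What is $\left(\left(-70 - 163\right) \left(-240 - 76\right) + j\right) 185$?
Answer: $\frac{27241435}{2} \approx 1.3621 \cdot 10^{7}$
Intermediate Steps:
$M = -5$ ($M = -9 + 2 \left(-4 + 6\right) = -9 + 2 \cdot 2 = -9 + 4 = -5$)
$A{\left(E,q \right)} = - \frac{E}{4}$
$j = - \frac{5}{2}$ ($j = \left(-1\right) 2 \left(\left(- \frac{1}{4}\right) \left(-5\right)\right) = \left(-2\right) \frac{5}{4} = - \frac{5}{2} \approx -2.5$)
$\left(\left(-70 - 163\right) \left(-240 - 76\right) + j\right) 185 = \left(\left(-70 - 163\right) \left(-240 - 76\right) - \frac{5}{2}\right) 185 = \left(\left(-233\right) \left(-316\right) - \frac{5}{2}\right) 185 = \left(73628 - \frac{5}{2}\right) 185 = \frac{147251}{2} \cdot 185 = \frac{27241435}{2}$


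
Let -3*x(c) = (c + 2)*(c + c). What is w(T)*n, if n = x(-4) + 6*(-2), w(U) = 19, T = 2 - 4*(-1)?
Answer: -988/3 ≈ -329.33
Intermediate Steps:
T = 6 (T = 2 + 4 = 6)
x(c) = -2*c*(2 + c)/3 (x(c) = -(c + 2)*(c + c)/3 = -(2 + c)*2*c/3 = -2*c*(2 + c)/3)
n = -52/3 (n = -2/3*(-4)*(2 - 4) + 6*(-2) = -2/3*(-4)*(-2) - 12 = -16/3 - 12 = -52/3 ≈ -17.333)
w(T)*n = 19*(-52/3) = -988/3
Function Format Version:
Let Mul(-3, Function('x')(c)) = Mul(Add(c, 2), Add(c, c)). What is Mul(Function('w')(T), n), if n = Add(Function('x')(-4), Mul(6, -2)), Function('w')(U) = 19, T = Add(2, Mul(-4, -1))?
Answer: Rational(-988, 3) ≈ -329.33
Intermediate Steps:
T = 6 (T = Add(2, 4) = 6)
Function('x')(c) = Mul(Rational(-2, 3), c, Add(2, c)) (Function('x')(c) = Mul(Rational(-1, 3), Mul(Add(c, 2), Add(c, c))) = Mul(Rational(-1, 3), Mul(Add(2, c), Mul(2, c))) = Mul(Rational(-1, 3), Mul(2, c, Add(2, c))) = Mul(Rational(-2, 3), c, Add(2, c)))
n = Rational(-52, 3) (n = Add(Mul(Rational(-2, 3), -4, Add(2, -4)), Mul(6, -2)) = Add(Mul(Rational(-2, 3), -4, -2), -12) = Add(Rational(-16, 3), -12) = Rational(-52, 3) ≈ -17.333)
Mul(Function('w')(T), n) = Mul(19, Rational(-52, 3)) = Rational(-988, 3)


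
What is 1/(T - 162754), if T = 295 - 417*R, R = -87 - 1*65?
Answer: -1/99075 ≈ -1.0093e-5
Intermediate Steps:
R = -152 (R = -87 - 65 = -152)
T = 63679 (T = 295 - 417*(-152) = 295 + 63384 = 63679)
1/(T - 162754) = 1/(63679 - 162754) = 1/(-99075) = -1/99075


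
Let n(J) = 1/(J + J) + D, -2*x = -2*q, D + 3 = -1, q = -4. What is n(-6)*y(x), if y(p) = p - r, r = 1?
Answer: 245/12 ≈ 20.417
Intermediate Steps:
D = -4 (D = -3 - 1 = -4)
x = -4 (x = -(-1)*(-4) = -½*8 = -4)
n(J) = -4 + 1/(2*J) (n(J) = 1/(J + J) - 4 = 1/(2*J) - 4 = -4 + 1/(2*J))
y(p) = -1 + p (y(p) = p - 1*1 = p - 1 = -1 + p)
n(-6)*y(x) = (-4 + (½)/(-6))*(-1 - 4) = (-4 + (½)*(-⅙))*(-5) = (-4 - 1/12)*(-5) = -49/12*(-5) = 245/12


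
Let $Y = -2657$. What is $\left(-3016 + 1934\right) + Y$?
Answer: $-3739$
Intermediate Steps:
$\left(-3016 + 1934\right) + Y = \left(-3016 + 1934\right) - 2657 = -1082 - 2657 = -3739$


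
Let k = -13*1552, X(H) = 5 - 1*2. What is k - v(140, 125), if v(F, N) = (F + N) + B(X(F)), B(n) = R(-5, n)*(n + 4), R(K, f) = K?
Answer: -20406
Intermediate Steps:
X(H) = 3 (X(H) = 5 - 2 = 3)
B(n) = -20 - 5*n (B(n) = -5*(n + 4) = -5*(4 + n) = -20 - 5*n)
v(F, N) = -35 + F + N (v(F, N) = (F + N) + (-20 - 5*3) = (F + N) + (-20 - 15) = (F + N) - 35 = -35 + F + N)
k = -20176
k - v(140, 125) = -20176 - (-35 + 140 + 125) = -20176 - 1*230 = -20176 - 230 = -20406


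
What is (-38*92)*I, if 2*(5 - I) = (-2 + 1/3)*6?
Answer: -34960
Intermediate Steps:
I = 10 (I = 5 - (-2 + 1/3)*6/2 = 5 - (-5)*6/6 = 5 - 1/2*(-10) = 5 + 5 = 10)
(-38*92)*I = -38*92*10 = -3496*10 = -34960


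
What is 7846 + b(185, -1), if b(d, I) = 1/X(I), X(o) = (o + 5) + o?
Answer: 23539/3 ≈ 7846.3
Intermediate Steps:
X(o) = 5 + 2*o (X(o) = (5 + o) + o = 5 + 2*o)
b(d, I) = 1/(5 + 2*I)
7846 + b(185, -1) = 7846 + 1/(5 + 2*(-1)) = 7846 + 1/(5 - 2) = 7846 + 1/3 = 23539/3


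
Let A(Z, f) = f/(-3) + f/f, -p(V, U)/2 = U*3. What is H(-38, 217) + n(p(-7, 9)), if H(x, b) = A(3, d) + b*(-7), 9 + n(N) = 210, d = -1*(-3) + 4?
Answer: -3958/3 ≈ -1319.3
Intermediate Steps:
p(V, U) = -6*U (p(V, U) = -2*U*3 = -6*U)
d = 7 (d = 3 + 4 = 7)
n(N) = 201 (n(N) = -9 + 210 = 201)
A(Z, f) = 1 - f/3 (A(Z, f) = f*(-⅓) + 1 = -f/3 + 1 = 1 - f/3)
H(x, b) = -4/3 - 7*b (H(x, b) = (1 - ⅓*7) + b*(-7) = (1 - 7/3) - 7*b = -4/3 - 7*b)
H(-38, 217) + n(p(-7, 9)) = (-4/3 - 7*217) + 201 = (-4/3 - 1519) + 201 = -4561/3 + 201 = -3958/3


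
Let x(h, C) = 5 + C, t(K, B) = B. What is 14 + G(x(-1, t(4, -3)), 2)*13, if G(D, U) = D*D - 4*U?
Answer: -38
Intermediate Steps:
G(D, U) = D² - 4*U
14 + G(x(-1, t(4, -3)), 2)*13 = 14 + ((5 - 3)² - 4*2)*13 = 14 + (2² - 8)*13 = 14 + (4 - 8)*13 = 14 - 4*13 = 14 - 52 = -38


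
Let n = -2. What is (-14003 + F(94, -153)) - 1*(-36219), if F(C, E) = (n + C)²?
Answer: 30680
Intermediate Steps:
F(C, E) = (-2 + C)²
(-14003 + F(94, -153)) - 1*(-36219) = (-14003 + (-2 + 94)²) - 1*(-36219) = (-14003 + 92²) + 36219 = (-14003 + 8464) + 36219 = -5539 + 36219 = 30680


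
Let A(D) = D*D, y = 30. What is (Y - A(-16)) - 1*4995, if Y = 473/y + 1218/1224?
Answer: -1779641/340 ≈ -5234.2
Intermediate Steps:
Y = 5699/340 (Y = 473/30 + 1218/1224 = 473*(1/30) + 1218*(1/1224) = 473/30 + 203/204 = 5699/340 ≈ 16.762)
A(D) = D²
(Y - A(-16)) - 1*4995 = (5699/340 - 1*(-16)²) - 1*4995 = (5699/340 - 1*256) - 4995 = (5699/340 - 256) - 4995 = -81341/340 - 4995 = -1779641/340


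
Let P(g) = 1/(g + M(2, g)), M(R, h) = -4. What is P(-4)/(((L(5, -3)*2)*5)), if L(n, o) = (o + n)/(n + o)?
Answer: -1/80 ≈ -0.012500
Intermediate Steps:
L(n, o) = 1 (L(n, o) = (n + o)/(n + o) = 1)
P(g) = 1/(-4 + g) (P(g) = 1/(g - 4) = 1/(-4 + g))
P(-4)/(((L(5, -3)*2)*5)) = 1/((-4 - 4)*(((1*2)*5))) = 1/((-8)*((2*5))) = -⅛/10 = -⅛*⅒ = -1/80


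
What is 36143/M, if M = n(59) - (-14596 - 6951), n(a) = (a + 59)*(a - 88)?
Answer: 36143/18125 ≈ 1.9941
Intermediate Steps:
n(a) = (-88 + a)*(59 + a) (n(a) = (59 + a)*(-88 + a) = (-88 + a)*(59 + a))
M = 18125 (M = (-5192 + 59**2 - 29*59) - (-14596 - 6951) = (-5192 + 3481 - 1711) - 1*(-21547) = -3422 + 21547 = 18125)
36143/M = 36143/18125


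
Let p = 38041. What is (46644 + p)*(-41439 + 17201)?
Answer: -2052595030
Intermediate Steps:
(46644 + p)*(-41439 + 17201) = (46644 + 38041)*(-41439 + 17201) = 84685*(-24238) = -2052595030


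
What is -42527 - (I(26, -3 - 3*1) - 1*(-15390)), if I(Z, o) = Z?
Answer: -57943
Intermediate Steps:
-42527 - (I(26, -3 - 3*1) - 1*(-15390)) = -42527 - (26 - 1*(-15390)) = -42527 - (26 + 15390) = -42527 - 1*15416 = -42527 - 15416 = -57943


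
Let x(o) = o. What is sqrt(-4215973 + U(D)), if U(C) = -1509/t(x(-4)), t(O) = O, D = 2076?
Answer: I*sqrt(16862383)/2 ≈ 2053.2*I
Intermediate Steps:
U(C) = 1509/4 (U(C) = -1509/(-4) = -1509*(-1/4) = 1509/4)
sqrt(-4215973 + U(D)) = sqrt(-4215973 + 1509/4) = sqrt(-16862383/4) = I*sqrt(16862383)/2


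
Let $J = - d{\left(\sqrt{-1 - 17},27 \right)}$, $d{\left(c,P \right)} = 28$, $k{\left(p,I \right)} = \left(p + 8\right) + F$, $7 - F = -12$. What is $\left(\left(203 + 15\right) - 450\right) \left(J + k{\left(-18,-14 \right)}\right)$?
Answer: $4408$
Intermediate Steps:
$F = 19$ ($F = 7 - -12 = 7 + 12 = 19$)
$k{\left(p,I \right)} = 27 + p$ ($k{\left(p,I \right)} = \left(p + 8\right) + 19 = \left(8 + p\right) + 19 = 27 + p$)
$J = -28$ ($J = \left(-1\right) 28 = -28$)
$\left(\left(203 + 15\right) - 450\right) \left(J + k{\left(-18,-14 \right)}\right) = \left(\left(203 + 15\right) - 450\right) \left(-28 + \left(27 - 18\right)\right) = \left(218 - 450\right) \left(-28 + 9\right) = \left(-232\right) \left(-19\right) = 4408$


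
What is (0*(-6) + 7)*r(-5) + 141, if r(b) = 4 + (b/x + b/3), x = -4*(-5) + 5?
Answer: 2339/15 ≈ 155.93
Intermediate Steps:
x = 25 (x = 20 + 5 = 25)
r(b) = 4 + 28*b/75 (r(b) = 4 + (b/25 + b/3) = 4 + 28*b/75)
(0*(-6) + 7)*r(-5) + 141 = (0*(-6) + 7)*(4 + (28/75)*(-5)) + 141 = (0 + 7)*(4 - 28/15) + 141 = 7*(32/15) + 141 = 224/15 + 141 = 2339/15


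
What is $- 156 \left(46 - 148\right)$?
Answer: $15912$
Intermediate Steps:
$- 156 \left(46 - 148\right) = \left(-156\right) \left(-102\right) = 15912$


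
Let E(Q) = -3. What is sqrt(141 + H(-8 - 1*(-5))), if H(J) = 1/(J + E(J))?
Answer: 13*sqrt(30)/6 ≈ 11.867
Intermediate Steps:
H(J) = 1/(-3 + J) (H(J) = 1/(J - 3) = 1/(-3 + J))
sqrt(141 + H(-8 - 1*(-5))) = sqrt(141 + 1/(-3 + (-8 - 1*(-5)))) = sqrt(141 + 1/(-3 + (-8 + 5))) = sqrt(141 + 1/(-3 - 3)) = sqrt(141 + 1/(-6)) = sqrt(141 - 1/6) = sqrt(845/6) = 13*sqrt(30)/6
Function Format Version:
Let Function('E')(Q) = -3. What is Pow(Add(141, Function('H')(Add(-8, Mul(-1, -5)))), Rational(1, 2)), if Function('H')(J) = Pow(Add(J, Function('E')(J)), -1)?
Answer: Mul(Rational(13, 6), Pow(30, Rational(1, 2))) ≈ 11.867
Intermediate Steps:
Function('H')(J) = Pow(Add(-3, J), -1) (Function('H')(J) = Pow(Add(J, -3), -1) = Pow(Add(-3, J), -1))
Pow(Add(141, Function('H')(Add(-8, Mul(-1, -5)))), Rational(1, 2)) = Pow(Add(141, Pow(Add(-3, Add(-8, Mul(-1, -5))), -1)), Rational(1, 2)) = Pow(Add(141, Pow(Add(-3, Add(-8, 5)), -1)), Rational(1, 2)) = Pow(Add(141, Pow(Add(-3, -3), -1)), Rational(1, 2)) = Pow(Add(141, Pow(-6, -1)), Rational(1, 2)) = Pow(Add(141, Rational(-1, 6)), Rational(1, 2)) = Pow(Rational(845, 6), Rational(1, 2)) = Mul(Rational(13, 6), Pow(30, Rational(1, 2)))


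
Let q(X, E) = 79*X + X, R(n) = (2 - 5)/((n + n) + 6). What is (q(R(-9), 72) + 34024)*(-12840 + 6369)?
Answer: -220298724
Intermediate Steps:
R(n) = -3/(6 + 2*n) (R(n) = -3/(2*n + 6) = -3/(6 + 2*n))
q(X, E) = 80*X
(q(R(-9), 72) + 34024)*(-12840 + 6369) = (80*(-3/(6 + 2*(-9))) + 34024)*(-12840 + 6369) = (80*(-3/(6 - 18)) + 34024)*(-6471) = (80*(-3/(-12)) + 34024)*(-6471) = (80*(-3*(-1/12)) + 34024)*(-6471) = (80*(1/4) + 34024)*(-6471) = (20 + 34024)*(-6471) = 34044*(-6471) = -220298724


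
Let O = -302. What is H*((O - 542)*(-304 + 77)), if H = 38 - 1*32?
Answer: 1149528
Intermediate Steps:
H = 6 (H = 38 - 32 = 6)
H*((O - 542)*(-304 + 77)) = 6*((-302 - 542)*(-304 + 77)) = 6*(-844*(-227)) = 6*191588 = 1149528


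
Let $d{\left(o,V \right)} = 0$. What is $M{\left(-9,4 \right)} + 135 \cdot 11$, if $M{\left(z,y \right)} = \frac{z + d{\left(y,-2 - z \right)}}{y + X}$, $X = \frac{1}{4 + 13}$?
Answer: $\frac{34104}{23} \approx 1482.8$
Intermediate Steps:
$X = \frac{1}{17} \approx 0.058824$
$M{\left(z,y \right)} = \frac{z}{\frac{1}{17} + y}$ ($M{\left(z,y \right)} = \frac{z + 0}{y + \frac{1}{17}} = \frac{z}{\frac{1}{17} + y}$)
$M{\left(-9,4 \right)} + 135 \cdot 11 = 17 \left(-9\right) \frac{1}{1 + 17 \cdot 4} + 135 \cdot 11 = 17 \left(-9\right) \frac{1}{1 + 68} + 1485 = 17 \left(-9\right) \frac{1}{69} + 1485 = - \frac{51}{23} + 1485 = \frac{34104}{23}$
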